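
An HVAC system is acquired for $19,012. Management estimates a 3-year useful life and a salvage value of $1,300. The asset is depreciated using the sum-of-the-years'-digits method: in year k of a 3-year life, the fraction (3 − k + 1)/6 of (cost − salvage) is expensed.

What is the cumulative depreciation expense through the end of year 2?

$14,760

Depreciable base = $19,012 − $1,300 = $17,712.
Sum of the years' digits = 3+2+1 = 6.
Year 1: $17,712 × 3/6 = $8,856. Book value $10,156.
Year 2: $17,712 × 2/6 = $5,904. Book value $4,252.
Accumulated through year 2 = $19,012 − $4,252 = $14,760.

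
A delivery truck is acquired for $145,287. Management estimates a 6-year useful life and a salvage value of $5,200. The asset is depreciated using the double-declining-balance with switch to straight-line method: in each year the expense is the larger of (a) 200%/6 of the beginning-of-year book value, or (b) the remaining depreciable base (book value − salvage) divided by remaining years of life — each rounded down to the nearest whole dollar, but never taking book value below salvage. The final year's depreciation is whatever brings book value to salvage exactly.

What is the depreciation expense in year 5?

$11,749

Depreciable base = $145,287 − $5,200 = $140,087.
Year 1: DB = ⌊$145,287 × 200%/6⌋ = $48,429; SL = ⌊$140,087/6⌋ = $23,347 → take DB $48,429. Book value $96,858.
Year 2: DB = ⌊$96,858 × 200%/6⌋ = $32,286; SL = ⌊$91,658/5⌋ = $18,331 → take DB $32,286. Book value $64,572.
Year 3: DB = ⌊$64,572 × 200%/6⌋ = $21,524; SL = ⌊$59,372/4⌋ = $14,843 → take DB $21,524. Book value $43,048.
Year 4: DB = ⌊$43,048 × 200%/6⌋ = $14,349; SL = ⌊$37,848/3⌋ = $12,616 → take DB $14,349. Book value $28,699.
Year 5: DB = ⌊$28,699 × 200%/6⌋ = $9,566; SL = ⌊$23,499/2⌋ = $11,749 → take SL $11,749. Book value $16,950.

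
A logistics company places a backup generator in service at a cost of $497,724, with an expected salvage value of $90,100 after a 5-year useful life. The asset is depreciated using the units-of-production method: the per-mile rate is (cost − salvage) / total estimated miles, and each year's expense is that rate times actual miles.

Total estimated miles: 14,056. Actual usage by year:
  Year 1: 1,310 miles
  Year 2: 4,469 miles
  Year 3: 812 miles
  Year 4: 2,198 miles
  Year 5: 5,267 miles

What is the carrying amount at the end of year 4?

Depreciable base = $497,724 − $90,100 = $407,624.
Rate = $407,624 / 14,056 miles = $29 per mile.
Year 1: 1,310 × $29 = $37,990. Book value $459,734.
Year 2: 4,469 × $29 = $129,601. Book value $330,133.
Year 3: 812 × $29 = $23,548. Book value $306,585.
Year 4: 2,198 × $29 = $63,742. Book value $242,843.

$242,843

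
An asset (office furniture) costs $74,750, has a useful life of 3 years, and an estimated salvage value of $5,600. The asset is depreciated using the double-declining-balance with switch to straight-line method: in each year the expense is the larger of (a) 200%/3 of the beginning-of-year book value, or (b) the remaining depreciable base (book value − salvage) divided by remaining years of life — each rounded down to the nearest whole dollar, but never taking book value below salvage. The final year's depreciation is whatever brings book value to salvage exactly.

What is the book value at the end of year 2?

$8,306

Depreciable base = $74,750 − $5,600 = $69,150.
Year 1: DB = ⌊$74,750 × 200%/3⌋ = $49,833; SL = ⌊$69,150/3⌋ = $23,050 → take DB $49,833. Book value $24,917.
Year 2: DB = ⌊$24,917 × 200%/3⌋ = $16,611; SL = ⌊$19,317/2⌋ = $9,658 → take DB $16,611. Book value $8,306.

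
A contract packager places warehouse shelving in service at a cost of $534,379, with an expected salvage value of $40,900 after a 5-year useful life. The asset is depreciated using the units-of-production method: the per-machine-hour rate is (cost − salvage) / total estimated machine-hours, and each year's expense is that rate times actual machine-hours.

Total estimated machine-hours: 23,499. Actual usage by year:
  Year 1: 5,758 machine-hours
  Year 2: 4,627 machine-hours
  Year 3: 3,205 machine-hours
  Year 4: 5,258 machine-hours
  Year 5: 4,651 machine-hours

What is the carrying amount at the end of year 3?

Depreciable base = $534,379 − $40,900 = $493,479.
Rate = $493,479 / 23,499 machine-hours = $21 per machine-hour.
Year 1: 5,758 × $21 = $120,918. Book value $413,461.
Year 2: 4,627 × $21 = $97,167. Book value $316,294.
Year 3: 3,205 × $21 = $67,305. Book value $248,989.

$248,989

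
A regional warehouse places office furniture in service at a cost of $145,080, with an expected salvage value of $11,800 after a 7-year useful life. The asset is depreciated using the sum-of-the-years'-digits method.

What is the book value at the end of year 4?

$40,360

Depreciable base = $145,080 − $11,800 = $133,280.
Sum of the years' digits = 7+6+5+4+3+2+1 = 28.
Year 1: $133,280 × 7/28 = $33,320. Book value $111,760.
Year 2: $133,280 × 6/28 = $28,560. Book value $83,200.
Year 3: $133,280 × 5/28 = $23,800. Book value $59,400.
Year 4: $133,280 × 4/28 = $19,040. Book value $40,360.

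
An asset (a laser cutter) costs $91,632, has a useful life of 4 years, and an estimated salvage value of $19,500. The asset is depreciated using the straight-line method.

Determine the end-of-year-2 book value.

$55,566

Depreciable base = $91,632 − $19,500 = $72,132.
Annual expense = $72,132 / 4 = $18,033.
End of year 1: book value $73,599.
End of year 2: book value $55,566.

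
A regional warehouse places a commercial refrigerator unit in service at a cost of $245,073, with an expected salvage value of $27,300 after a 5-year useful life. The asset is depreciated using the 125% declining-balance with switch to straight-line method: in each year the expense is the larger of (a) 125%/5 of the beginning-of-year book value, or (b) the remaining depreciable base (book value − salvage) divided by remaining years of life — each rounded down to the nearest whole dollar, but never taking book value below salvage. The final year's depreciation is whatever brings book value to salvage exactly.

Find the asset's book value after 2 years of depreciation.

$137,854

Depreciable base = $245,073 − $27,300 = $217,773.
Year 1: DB = ⌊$245,073 × 125%/5⌋ = $61,268; SL = ⌊$217,773/5⌋ = $43,554 → take DB $61,268. Book value $183,805.
Year 2: DB = ⌊$183,805 × 125%/5⌋ = $45,951; SL = ⌊$156,505/4⌋ = $39,126 → take DB $45,951. Book value $137,854.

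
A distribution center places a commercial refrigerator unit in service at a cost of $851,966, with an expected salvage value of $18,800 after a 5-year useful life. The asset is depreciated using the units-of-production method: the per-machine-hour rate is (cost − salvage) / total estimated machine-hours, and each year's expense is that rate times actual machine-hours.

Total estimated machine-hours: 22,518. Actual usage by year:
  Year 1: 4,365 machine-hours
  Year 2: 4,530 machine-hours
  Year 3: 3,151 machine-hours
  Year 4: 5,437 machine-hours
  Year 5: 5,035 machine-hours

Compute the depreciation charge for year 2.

Depreciable base = $851,966 − $18,800 = $833,166.
Rate = $833,166 / 22,518 machine-hours = $37 per machine-hour.
Year 1: 4,365 × $37 = $161,505. Book value $690,461.
Year 2: 4,530 × $37 = $167,610. Book value $522,851.

$167,610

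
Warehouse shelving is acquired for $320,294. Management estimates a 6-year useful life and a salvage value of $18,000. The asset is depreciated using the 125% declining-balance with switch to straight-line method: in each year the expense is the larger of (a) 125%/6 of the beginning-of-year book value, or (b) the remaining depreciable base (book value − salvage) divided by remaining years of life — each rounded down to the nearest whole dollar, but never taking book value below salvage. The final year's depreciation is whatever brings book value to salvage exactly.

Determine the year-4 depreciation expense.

$45,685

Depreciable base = $320,294 − $18,000 = $302,294.
Year 1: DB = ⌊$320,294 × 125%/6⌋ = $66,727; SL = ⌊$302,294/6⌋ = $50,382 → take DB $66,727. Book value $253,567.
Year 2: DB = ⌊$253,567 × 125%/6⌋ = $52,826; SL = ⌊$235,567/5⌋ = $47,113 → take DB $52,826. Book value $200,741.
Year 3: DB = ⌊$200,741 × 125%/6⌋ = $41,821; SL = ⌊$182,741/4⌋ = $45,685 → take SL $45,685. Book value $155,056.
Year 4: DB = ⌊$155,056 × 125%/6⌋ = $32,303; SL = ⌊$137,056/3⌋ = $45,685 → take SL $45,685. Book value $109,371.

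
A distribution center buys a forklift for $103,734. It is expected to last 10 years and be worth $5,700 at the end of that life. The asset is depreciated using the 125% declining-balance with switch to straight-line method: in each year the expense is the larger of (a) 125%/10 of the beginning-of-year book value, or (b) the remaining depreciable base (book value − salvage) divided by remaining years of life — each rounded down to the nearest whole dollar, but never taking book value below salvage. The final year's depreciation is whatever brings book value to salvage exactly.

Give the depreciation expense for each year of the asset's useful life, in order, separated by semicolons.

$12,966; $11,346; $9,927; $9,113; $9,113; $9,113; $9,114; $9,114; $9,114; $9,114

Depreciable base = $103,734 − $5,700 = $98,034.
Year 1: DB = ⌊$103,734 × 125%/10⌋ = $12,966; SL = ⌊$98,034/10⌋ = $9,803 → take DB $12,966. Book value $90,768.
Year 2: DB = ⌊$90,768 × 125%/10⌋ = $11,346; SL = ⌊$85,068/9⌋ = $9,452 → take DB $11,346. Book value $79,422.
Year 3: DB = ⌊$79,422 × 125%/10⌋ = $9,927; SL = ⌊$73,722/8⌋ = $9,215 → take DB $9,927. Book value $69,495.
Year 4: DB = ⌊$69,495 × 125%/10⌋ = $8,686; SL = ⌊$63,795/7⌋ = $9,113 → take SL $9,113. Book value $60,382.
Year 5: DB = ⌊$60,382 × 125%/10⌋ = $7,547; SL = ⌊$54,682/6⌋ = $9,113 → take SL $9,113. Book value $51,269.
Year 6: DB = ⌊$51,269 × 125%/10⌋ = $6,408; SL = ⌊$45,569/5⌋ = $9,113 → take SL $9,113. Book value $42,156.
Year 7: DB = ⌊$42,156 × 125%/10⌋ = $5,269; SL = ⌊$36,456/4⌋ = $9,114 → take SL $9,114. Book value $33,042.
Year 8: DB = ⌊$33,042 × 125%/10⌋ = $4,130; SL = ⌊$27,342/3⌋ = $9,114 → take SL $9,114. Book value $23,928.
Year 9: DB = ⌊$23,928 × 125%/10⌋ = $2,991; SL = ⌊$18,228/2⌋ = $9,114 → take SL $9,114. Book value $14,814.
Year 10 (final): $14,814 − $5,700 = $9,114. Book value $5,700.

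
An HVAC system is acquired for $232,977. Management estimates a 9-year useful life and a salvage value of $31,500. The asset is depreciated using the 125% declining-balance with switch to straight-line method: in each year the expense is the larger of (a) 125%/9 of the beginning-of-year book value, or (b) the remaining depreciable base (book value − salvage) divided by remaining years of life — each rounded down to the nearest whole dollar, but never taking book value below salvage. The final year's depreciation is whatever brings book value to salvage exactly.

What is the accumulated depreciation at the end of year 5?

$124,195

Depreciable base = $232,977 − $31,500 = $201,477.
Year 1: DB = ⌊$232,977 × 125%/9⌋ = $32,357; SL = ⌊$201,477/9⌋ = $22,386 → take DB $32,357. Book value $200,620.
Year 2: DB = ⌊$200,620 × 125%/9⌋ = $27,863; SL = ⌊$169,120/8⌋ = $21,140 → take DB $27,863. Book value $172,757.
Year 3: DB = ⌊$172,757 × 125%/9⌋ = $23,994; SL = ⌊$141,257/7⌋ = $20,179 → take DB $23,994. Book value $148,763.
Year 4: DB = ⌊$148,763 × 125%/9⌋ = $20,661; SL = ⌊$117,263/6⌋ = $19,543 → take DB $20,661. Book value $128,102.
Year 5: DB = ⌊$128,102 × 125%/9⌋ = $17,791; SL = ⌊$96,602/5⌋ = $19,320 → take SL $19,320. Book value $108,782.
Accumulated through year 5 = $232,977 − $108,782 = $124,195.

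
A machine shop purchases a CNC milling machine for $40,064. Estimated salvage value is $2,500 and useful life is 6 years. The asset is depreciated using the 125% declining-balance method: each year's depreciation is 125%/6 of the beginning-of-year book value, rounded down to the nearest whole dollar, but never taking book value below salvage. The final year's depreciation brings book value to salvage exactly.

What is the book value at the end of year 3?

$19,880

Depreciable base = $40,064 − $2,500 = $37,564.
Year 1: ⌊$40,064 × 125%/6⌋ = $8,346. Book value $31,718.
Year 2: ⌊$31,718 × 125%/6⌋ = $6,607. Book value $25,111.
Year 3: ⌊$25,111 × 125%/6⌋ = $5,231. Book value $19,880.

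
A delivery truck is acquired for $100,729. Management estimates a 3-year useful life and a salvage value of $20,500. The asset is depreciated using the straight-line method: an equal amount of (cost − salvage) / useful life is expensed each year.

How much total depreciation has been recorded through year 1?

Depreciable base = $100,729 − $20,500 = $80,229.
Annual expense = $80,229 / 3 = $26,743.
End of year 1: book value $73,986.
Accumulated through year 1 = $100,729 − $73,986 = $26,743.

$26,743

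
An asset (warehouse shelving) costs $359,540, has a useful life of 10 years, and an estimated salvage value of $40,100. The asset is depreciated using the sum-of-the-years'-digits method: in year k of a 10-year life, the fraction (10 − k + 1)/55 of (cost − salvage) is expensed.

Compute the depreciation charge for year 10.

Depreciable base = $359,540 − $40,100 = $319,440.
Sum of the years' digits = 10+9+8+7+6+5+4+3+2+1 = 55.
Year 1: $319,440 × 10/55 = $58,080. Book value $301,460.
Year 2: $319,440 × 9/55 = $52,272. Book value $249,188.
Year 3: $319,440 × 8/55 = $46,464. Book value $202,724.
Year 4: $319,440 × 7/55 = $40,656. Book value $162,068.
Year 5: $319,440 × 6/55 = $34,848. Book value $127,220.
Year 6: $319,440 × 5/55 = $29,040. Book value $98,180.
Year 7: $319,440 × 4/55 = $23,232. Book value $74,948.
Year 8: $319,440 × 3/55 = $17,424. Book value $57,524.
Year 9: $319,440 × 2/55 = $11,616. Book value $45,908.
Year 10: $319,440 × 1/55 = $5,808. Book value $40,100.

$5,808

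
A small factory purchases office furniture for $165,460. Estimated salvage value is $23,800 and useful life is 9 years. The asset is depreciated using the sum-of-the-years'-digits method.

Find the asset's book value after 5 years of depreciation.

$55,280

Depreciable base = $165,460 − $23,800 = $141,660.
Sum of the years' digits = 9+8+7+6+5+4+3+2+1 = 45.
Year 1: $141,660 × 9/45 = $28,332. Book value $137,128.
Year 2: $141,660 × 8/45 = $25,184. Book value $111,944.
Year 3: $141,660 × 7/45 = $22,036. Book value $89,908.
Year 4: $141,660 × 6/45 = $18,888. Book value $71,020.
Year 5: $141,660 × 5/45 = $15,740. Book value $55,280.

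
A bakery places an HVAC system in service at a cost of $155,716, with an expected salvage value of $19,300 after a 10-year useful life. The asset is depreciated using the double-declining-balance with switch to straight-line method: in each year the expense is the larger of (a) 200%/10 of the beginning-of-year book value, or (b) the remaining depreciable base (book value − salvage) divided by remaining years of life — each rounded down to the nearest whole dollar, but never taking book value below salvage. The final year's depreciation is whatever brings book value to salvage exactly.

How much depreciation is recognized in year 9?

$5,225

Depreciable base = $155,716 − $19,300 = $136,416.
Year 1: DB = ⌊$155,716 × 200%/10⌋ = $31,143; SL = ⌊$136,416/10⌋ = $13,641 → take DB $31,143. Book value $124,573.
Year 2: DB = ⌊$124,573 × 200%/10⌋ = $24,914; SL = ⌊$105,273/9⌋ = $11,697 → take DB $24,914. Book value $99,659.
Year 3: DB = ⌊$99,659 × 200%/10⌋ = $19,931; SL = ⌊$80,359/8⌋ = $10,044 → take DB $19,931. Book value $79,728.
Year 4: DB = ⌊$79,728 × 200%/10⌋ = $15,945; SL = ⌊$60,428/7⌋ = $8,632 → take DB $15,945. Book value $63,783.
Year 5: DB = ⌊$63,783 × 200%/10⌋ = $12,756; SL = ⌊$44,483/6⌋ = $7,413 → take DB $12,756. Book value $51,027.
Year 6: DB = ⌊$51,027 × 200%/10⌋ = $10,205; SL = ⌊$31,727/5⌋ = $6,345 → take DB $10,205. Book value $40,822.
Year 7: DB = ⌊$40,822 × 200%/10⌋ = $8,164; SL = ⌊$21,522/4⌋ = $5,380 → take DB $8,164. Book value $32,658.
Year 8: DB = ⌊$32,658 × 200%/10⌋ = $6,531; SL = ⌊$13,358/3⌋ = $4,452 → take DB $6,531. Book value $26,127.
Year 9: DB = ⌊$26,127 × 200%/10⌋ = $5,225; SL = ⌊$6,827/2⌋ = $3,413 → take DB $5,225. Book value $20,902.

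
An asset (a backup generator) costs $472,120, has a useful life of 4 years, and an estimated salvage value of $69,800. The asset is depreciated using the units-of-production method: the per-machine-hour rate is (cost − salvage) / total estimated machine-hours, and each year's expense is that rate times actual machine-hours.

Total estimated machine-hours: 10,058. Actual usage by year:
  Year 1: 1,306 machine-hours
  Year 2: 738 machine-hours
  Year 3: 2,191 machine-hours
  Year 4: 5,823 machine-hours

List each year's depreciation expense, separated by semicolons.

$52,240; $29,520; $87,640; $232,920

Depreciable base = $472,120 − $69,800 = $402,320.
Rate = $402,320 / 10,058 machine-hours = $40 per machine-hour.
Year 1: 1,306 × $40 = $52,240. Book value $419,880.
Year 2: 738 × $40 = $29,520. Book value $390,360.
Year 3: 2,191 × $40 = $87,640. Book value $302,720.
Year 4: 5,823 × $40 = $232,920. Book value $69,800.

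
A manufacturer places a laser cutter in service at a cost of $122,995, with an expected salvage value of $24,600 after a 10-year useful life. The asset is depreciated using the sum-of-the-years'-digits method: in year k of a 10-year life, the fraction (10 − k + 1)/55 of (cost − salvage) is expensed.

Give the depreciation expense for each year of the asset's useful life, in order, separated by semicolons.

Depreciable base = $122,995 − $24,600 = $98,395.
Sum of the years' digits = 10+9+8+7+6+5+4+3+2+1 = 55.
Year 1: $98,395 × 10/55 = $17,890. Book value $105,105.
Year 2: $98,395 × 9/55 = $16,101. Book value $89,004.
Year 3: $98,395 × 8/55 = $14,312. Book value $74,692.
Year 4: $98,395 × 7/55 = $12,523. Book value $62,169.
Year 5: $98,395 × 6/55 = $10,734. Book value $51,435.
Year 6: $98,395 × 5/55 = $8,945. Book value $42,490.
Year 7: $98,395 × 4/55 = $7,156. Book value $35,334.
Year 8: $98,395 × 3/55 = $5,367. Book value $29,967.
Year 9: $98,395 × 2/55 = $3,578. Book value $26,389.
Year 10: $98,395 × 1/55 = $1,789. Book value $24,600.

$17,890; $16,101; $14,312; $12,523; $10,734; $8,945; $7,156; $5,367; $3,578; $1,789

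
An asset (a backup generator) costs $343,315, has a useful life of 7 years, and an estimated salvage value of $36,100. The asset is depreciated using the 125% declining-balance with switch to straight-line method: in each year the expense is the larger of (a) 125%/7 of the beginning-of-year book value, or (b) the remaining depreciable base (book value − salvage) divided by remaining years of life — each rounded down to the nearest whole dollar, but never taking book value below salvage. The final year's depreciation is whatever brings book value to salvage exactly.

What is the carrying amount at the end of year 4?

Depreciable base = $343,315 − $36,100 = $307,215.
Year 1: DB = ⌊$343,315 × 125%/7⌋ = $61,306; SL = ⌊$307,215/7⌋ = $43,887 → take DB $61,306. Book value $282,009.
Year 2: DB = ⌊$282,009 × 125%/7⌋ = $50,358; SL = ⌊$245,909/6⌋ = $40,984 → take DB $50,358. Book value $231,651.
Year 3: DB = ⌊$231,651 × 125%/7⌋ = $41,366; SL = ⌊$195,551/5⌋ = $39,110 → take DB $41,366. Book value $190,285.
Year 4: DB = ⌊$190,285 × 125%/7⌋ = $33,979; SL = ⌊$154,185/4⌋ = $38,546 → take SL $38,546. Book value $151,739.

$151,739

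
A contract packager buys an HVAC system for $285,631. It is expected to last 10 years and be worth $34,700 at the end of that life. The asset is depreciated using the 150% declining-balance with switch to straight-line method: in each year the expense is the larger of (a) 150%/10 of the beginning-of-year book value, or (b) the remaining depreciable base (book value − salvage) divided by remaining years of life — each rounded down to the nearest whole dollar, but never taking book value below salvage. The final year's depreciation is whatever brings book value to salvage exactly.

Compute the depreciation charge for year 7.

$18,256

Depreciable base = $285,631 − $34,700 = $250,931.
Year 1: DB = ⌊$285,631 × 150%/10⌋ = $42,844; SL = ⌊$250,931/10⌋ = $25,093 → take DB $42,844. Book value $242,787.
Year 2: DB = ⌊$242,787 × 150%/10⌋ = $36,418; SL = ⌊$208,087/9⌋ = $23,120 → take DB $36,418. Book value $206,369.
Year 3: DB = ⌊$206,369 × 150%/10⌋ = $30,955; SL = ⌊$171,669/8⌋ = $21,458 → take DB $30,955. Book value $175,414.
Year 4: DB = ⌊$175,414 × 150%/10⌋ = $26,312; SL = ⌊$140,714/7⌋ = $20,102 → take DB $26,312. Book value $149,102.
Year 5: DB = ⌊$149,102 × 150%/10⌋ = $22,365; SL = ⌊$114,402/6⌋ = $19,067 → take DB $22,365. Book value $126,737.
Year 6: DB = ⌊$126,737 × 150%/10⌋ = $19,010; SL = ⌊$92,037/5⌋ = $18,407 → take DB $19,010. Book value $107,727.
Year 7: DB = ⌊$107,727 × 150%/10⌋ = $16,159; SL = ⌊$73,027/4⌋ = $18,256 → take SL $18,256. Book value $89,471.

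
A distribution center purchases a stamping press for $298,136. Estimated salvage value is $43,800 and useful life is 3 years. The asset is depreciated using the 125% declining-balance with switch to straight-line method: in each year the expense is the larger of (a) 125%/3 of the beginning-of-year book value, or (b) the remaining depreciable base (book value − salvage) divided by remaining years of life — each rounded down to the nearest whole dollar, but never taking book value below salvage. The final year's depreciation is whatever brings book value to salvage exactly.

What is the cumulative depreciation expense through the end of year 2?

$196,686

Depreciable base = $298,136 − $43,800 = $254,336.
Year 1: DB = ⌊$298,136 × 125%/3⌋ = $124,223; SL = ⌊$254,336/3⌋ = $84,778 → take DB $124,223. Book value $173,913.
Year 2: DB = ⌊$173,913 × 125%/3⌋ = $72,463; SL = ⌊$130,113/2⌋ = $65,056 → take DB $72,463. Book value $101,450.
Accumulated through year 2 = $298,136 − $101,450 = $196,686.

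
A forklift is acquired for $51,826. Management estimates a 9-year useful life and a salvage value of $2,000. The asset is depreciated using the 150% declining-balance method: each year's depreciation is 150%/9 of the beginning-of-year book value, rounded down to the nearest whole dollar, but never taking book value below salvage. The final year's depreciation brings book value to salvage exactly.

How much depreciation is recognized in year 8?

$2,411

Depreciable base = $51,826 − $2,000 = $49,826.
Year 1: ⌊$51,826 × 150%/9⌋ = $8,637. Book value $43,189.
Year 2: ⌊$43,189 × 150%/9⌋ = $7,198. Book value $35,991.
Year 3: ⌊$35,991 × 150%/9⌋ = $5,998. Book value $29,993.
Year 4: ⌊$29,993 × 150%/9⌋ = $4,998. Book value $24,995.
Year 5: ⌊$24,995 × 150%/9⌋ = $4,165. Book value $20,830.
Year 6: ⌊$20,830 × 150%/9⌋ = $3,471. Book value $17,359.
Year 7: ⌊$17,359 × 150%/9⌋ = $2,893. Book value $14,466.
Year 8: ⌊$14,466 × 150%/9⌋ = $2,411. Book value $12,055.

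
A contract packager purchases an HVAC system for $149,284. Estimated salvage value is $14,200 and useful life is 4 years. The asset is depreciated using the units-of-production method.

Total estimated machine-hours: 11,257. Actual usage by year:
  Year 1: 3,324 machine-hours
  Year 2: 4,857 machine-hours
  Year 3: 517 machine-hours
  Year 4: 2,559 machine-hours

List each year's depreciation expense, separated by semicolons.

Depreciable base = $149,284 − $14,200 = $135,084.
Rate = $135,084 / 11,257 machine-hours = $12 per machine-hour.
Year 1: 3,324 × $12 = $39,888. Book value $109,396.
Year 2: 4,857 × $12 = $58,284. Book value $51,112.
Year 3: 517 × $12 = $6,204. Book value $44,908.
Year 4: 2,559 × $12 = $30,708. Book value $14,200.

$39,888; $58,284; $6,204; $30,708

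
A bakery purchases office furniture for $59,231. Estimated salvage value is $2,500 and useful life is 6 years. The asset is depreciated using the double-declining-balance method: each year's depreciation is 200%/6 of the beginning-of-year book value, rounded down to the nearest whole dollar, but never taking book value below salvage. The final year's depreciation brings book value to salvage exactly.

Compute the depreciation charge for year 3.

$8,775

Depreciable base = $59,231 − $2,500 = $56,731.
Year 1: ⌊$59,231 × 200%/6⌋ = $19,743. Book value $39,488.
Year 2: ⌊$39,488 × 200%/6⌋ = $13,162. Book value $26,326.
Year 3: ⌊$26,326 × 200%/6⌋ = $8,775. Book value $17,551.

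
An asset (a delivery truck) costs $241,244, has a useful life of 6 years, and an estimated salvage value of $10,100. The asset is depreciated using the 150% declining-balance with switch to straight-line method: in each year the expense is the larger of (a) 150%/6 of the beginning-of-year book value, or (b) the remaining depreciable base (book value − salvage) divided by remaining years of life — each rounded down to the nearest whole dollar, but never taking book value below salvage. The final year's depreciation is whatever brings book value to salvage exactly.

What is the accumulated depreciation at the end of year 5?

Depreciable base = $241,244 − $10,100 = $231,144.
Year 1: DB = ⌊$241,244 × 150%/6⌋ = $60,311; SL = ⌊$231,144/6⌋ = $38,524 → take DB $60,311. Book value $180,933.
Year 2: DB = ⌊$180,933 × 150%/6⌋ = $45,233; SL = ⌊$170,833/5⌋ = $34,166 → take DB $45,233. Book value $135,700.
Year 3: DB = ⌊$135,700 × 150%/6⌋ = $33,925; SL = ⌊$125,600/4⌋ = $31,400 → take DB $33,925. Book value $101,775.
Year 4: DB = ⌊$101,775 × 150%/6⌋ = $25,443; SL = ⌊$91,675/3⌋ = $30,558 → take SL $30,558. Book value $71,217.
Year 5: DB = ⌊$71,217 × 150%/6⌋ = $17,804; SL = ⌊$61,117/2⌋ = $30,558 → take SL $30,558. Book value $40,659.
Accumulated through year 5 = $241,244 − $40,659 = $200,585.

$200,585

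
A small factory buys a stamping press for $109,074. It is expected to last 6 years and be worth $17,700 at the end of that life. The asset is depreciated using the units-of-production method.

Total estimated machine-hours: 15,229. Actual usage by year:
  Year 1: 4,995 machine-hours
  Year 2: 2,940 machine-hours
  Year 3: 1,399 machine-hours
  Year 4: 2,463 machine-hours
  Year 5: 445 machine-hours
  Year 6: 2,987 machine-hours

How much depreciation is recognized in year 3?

$8,394

Depreciable base = $109,074 − $17,700 = $91,374.
Rate = $91,374 / 15,229 machine-hours = $6 per machine-hour.
Year 1: 4,995 × $6 = $29,970. Book value $79,104.
Year 2: 2,940 × $6 = $17,640. Book value $61,464.
Year 3: 1,399 × $6 = $8,394. Book value $53,070.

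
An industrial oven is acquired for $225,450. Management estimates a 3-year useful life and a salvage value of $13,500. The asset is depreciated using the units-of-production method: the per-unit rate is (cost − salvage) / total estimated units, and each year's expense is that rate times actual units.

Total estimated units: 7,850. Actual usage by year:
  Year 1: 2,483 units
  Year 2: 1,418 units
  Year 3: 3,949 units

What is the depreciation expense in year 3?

$106,623

Depreciable base = $225,450 − $13,500 = $211,950.
Rate = $211,950 / 7,850 units = $27 per unit.
Year 1: 2,483 × $27 = $67,041. Book value $158,409.
Year 2: 1,418 × $27 = $38,286. Book value $120,123.
Year 3: 3,949 × $27 = $106,623. Book value $13,500.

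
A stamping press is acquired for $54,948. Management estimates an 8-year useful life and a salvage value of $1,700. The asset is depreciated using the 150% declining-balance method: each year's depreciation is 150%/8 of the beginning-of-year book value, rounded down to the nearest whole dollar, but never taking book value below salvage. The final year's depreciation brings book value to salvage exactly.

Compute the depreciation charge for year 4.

$5,526

Depreciable base = $54,948 − $1,700 = $53,248.
Year 1: ⌊$54,948 × 150%/8⌋ = $10,302. Book value $44,646.
Year 2: ⌊$44,646 × 150%/8⌋ = $8,371. Book value $36,275.
Year 3: ⌊$36,275 × 150%/8⌋ = $6,801. Book value $29,474.
Year 4: ⌊$29,474 × 150%/8⌋ = $5,526. Book value $23,948.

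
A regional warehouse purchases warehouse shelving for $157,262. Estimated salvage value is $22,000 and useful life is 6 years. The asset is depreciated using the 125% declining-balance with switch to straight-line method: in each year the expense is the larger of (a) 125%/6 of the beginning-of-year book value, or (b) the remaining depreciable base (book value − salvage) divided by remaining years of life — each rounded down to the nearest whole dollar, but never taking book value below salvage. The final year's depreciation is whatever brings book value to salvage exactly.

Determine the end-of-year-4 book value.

$59,354

Depreciable base = $157,262 − $22,000 = $135,262.
Year 1: DB = ⌊$157,262 × 125%/6⌋ = $32,762; SL = ⌊$135,262/6⌋ = $22,543 → take DB $32,762. Book value $124,500.
Year 2: DB = ⌊$124,500 × 125%/6⌋ = $25,937; SL = ⌊$102,500/5⌋ = $20,500 → take DB $25,937. Book value $98,563.
Year 3: DB = ⌊$98,563 × 125%/6⌋ = $20,533; SL = ⌊$76,563/4⌋ = $19,140 → take DB $20,533. Book value $78,030.
Year 4: DB = ⌊$78,030 × 125%/6⌋ = $16,256; SL = ⌊$56,030/3⌋ = $18,676 → take SL $18,676. Book value $59,354.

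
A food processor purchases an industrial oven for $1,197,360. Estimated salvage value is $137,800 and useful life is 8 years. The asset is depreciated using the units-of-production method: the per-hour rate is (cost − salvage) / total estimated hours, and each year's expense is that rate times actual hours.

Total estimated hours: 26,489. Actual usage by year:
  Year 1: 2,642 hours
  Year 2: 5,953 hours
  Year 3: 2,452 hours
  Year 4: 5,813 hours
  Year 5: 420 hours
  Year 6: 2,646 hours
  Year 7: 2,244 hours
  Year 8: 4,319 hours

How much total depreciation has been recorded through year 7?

$886,800

Depreciable base = $1,197,360 − $137,800 = $1,059,560.
Rate = $1,059,560 / 26,489 hours = $40 per hour.
Year 1: 2,642 × $40 = $105,680. Book value $1,091,680.
Year 2: 5,953 × $40 = $238,120. Book value $853,560.
Year 3: 2,452 × $40 = $98,080. Book value $755,480.
Year 4: 5,813 × $40 = $232,520. Book value $522,960.
Year 5: 420 × $40 = $16,800. Book value $506,160.
Year 6: 2,646 × $40 = $105,840. Book value $400,320.
Year 7: 2,244 × $40 = $89,760. Book value $310,560.
Accumulated through year 7 = $1,197,360 − $310,560 = $886,800.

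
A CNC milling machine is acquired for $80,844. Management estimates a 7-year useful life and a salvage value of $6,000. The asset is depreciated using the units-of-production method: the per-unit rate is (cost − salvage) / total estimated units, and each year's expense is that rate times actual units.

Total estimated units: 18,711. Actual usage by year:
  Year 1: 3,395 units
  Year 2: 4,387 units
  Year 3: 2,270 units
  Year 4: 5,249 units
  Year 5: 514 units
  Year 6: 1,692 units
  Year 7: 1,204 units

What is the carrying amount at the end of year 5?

$17,584

Depreciable base = $80,844 − $6,000 = $74,844.
Rate = $74,844 / 18,711 units = $4 per unit.
Year 1: 3,395 × $4 = $13,580. Book value $67,264.
Year 2: 4,387 × $4 = $17,548. Book value $49,716.
Year 3: 2,270 × $4 = $9,080. Book value $40,636.
Year 4: 5,249 × $4 = $20,996. Book value $19,640.
Year 5: 514 × $4 = $2,056. Book value $17,584.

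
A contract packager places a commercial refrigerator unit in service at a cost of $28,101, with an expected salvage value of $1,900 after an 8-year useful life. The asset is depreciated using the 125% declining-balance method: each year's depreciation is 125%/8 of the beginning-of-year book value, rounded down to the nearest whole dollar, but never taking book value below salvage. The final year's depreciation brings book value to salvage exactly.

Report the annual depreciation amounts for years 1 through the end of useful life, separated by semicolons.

$4,390; $3,704; $3,126; $2,637; $2,225; $1,877; $1,584; $6,658

Depreciable base = $28,101 − $1,900 = $26,201.
Year 1: ⌊$28,101 × 125%/8⌋ = $4,390. Book value $23,711.
Year 2: ⌊$23,711 × 125%/8⌋ = $3,704. Book value $20,007.
Year 3: ⌊$20,007 × 125%/8⌋ = $3,126. Book value $16,881.
Year 4: ⌊$16,881 × 125%/8⌋ = $2,637. Book value $14,244.
Year 5: ⌊$14,244 × 125%/8⌋ = $2,225. Book value $12,019.
Year 6: ⌊$12,019 × 125%/8⌋ = $1,877. Book value $10,142.
Year 7: ⌊$10,142 × 125%/8⌋ = $1,584. Book value $8,558.
Year 8 (final): $8,558 − $1,900 = $6,658. Book value $1,900.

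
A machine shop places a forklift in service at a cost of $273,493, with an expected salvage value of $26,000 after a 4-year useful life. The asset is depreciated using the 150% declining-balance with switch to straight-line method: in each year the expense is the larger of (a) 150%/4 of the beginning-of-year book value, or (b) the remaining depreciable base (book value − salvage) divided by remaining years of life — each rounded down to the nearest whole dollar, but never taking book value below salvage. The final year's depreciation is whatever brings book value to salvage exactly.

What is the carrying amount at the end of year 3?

$66,417

Depreciable base = $273,493 − $26,000 = $247,493.
Year 1: DB = ⌊$273,493 × 150%/4⌋ = $102,559; SL = ⌊$247,493/4⌋ = $61,873 → take DB $102,559. Book value $170,934.
Year 2: DB = ⌊$170,934 × 150%/4⌋ = $64,100; SL = ⌊$144,934/3⌋ = $48,311 → take DB $64,100. Book value $106,834.
Year 3: DB = ⌊$106,834 × 150%/4⌋ = $40,062; SL = ⌊$80,834/2⌋ = $40,417 → take SL $40,417. Book value $66,417.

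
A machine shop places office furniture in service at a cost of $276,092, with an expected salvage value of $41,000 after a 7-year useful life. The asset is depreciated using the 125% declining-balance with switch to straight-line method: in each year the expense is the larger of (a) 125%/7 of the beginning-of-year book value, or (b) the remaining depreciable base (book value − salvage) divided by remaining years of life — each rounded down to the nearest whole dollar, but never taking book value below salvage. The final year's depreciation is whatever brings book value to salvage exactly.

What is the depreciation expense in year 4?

$28,006

Depreciable base = $276,092 − $41,000 = $235,092.
Year 1: DB = ⌊$276,092 × 125%/7⌋ = $49,302; SL = ⌊$235,092/7⌋ = $33,584 → take DB $49,302. Book value $226,790.
Year 2: DB = ⌊$226,790 × 125%/7⌋ = $40,498; SL = ⌊$185,790/6⌋ = $30,965 → take DB $40,498. Book value $186,292.
Year 3: DB = ⌊$186,292 × 125%/7⌋ = $33,266; SL = ⌊$145,292/5⌋ = $29,058 → take DB $33,266. Book value $153,026.
Year 4: DB = ⌊$153,026 × 125%/7⌋ = $27,326; SL = ⌊$112,026/4⌋ = $28,006 → take SL $28,006. Book value $125,020.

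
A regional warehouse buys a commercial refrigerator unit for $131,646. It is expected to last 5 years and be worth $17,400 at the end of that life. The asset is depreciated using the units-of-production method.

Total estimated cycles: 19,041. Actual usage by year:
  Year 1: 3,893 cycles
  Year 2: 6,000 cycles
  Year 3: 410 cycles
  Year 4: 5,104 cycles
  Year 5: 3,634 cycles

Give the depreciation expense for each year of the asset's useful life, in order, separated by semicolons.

Depreciable base = $131,646 − $17,400 = $114,246.
Rate = $114,246 / 19,041 cycles = $6 per cycle.
Year 1: 3,893 × $6 = $23,358. Book value $108,288.
Year 2: 6,000 × $6 = $36,000. Book value $72,288.
Year 3: 410 × $6 = $2,460. Book value $69,828.
Year 4: 5,104 × $6 = $30,624. Book value $39,204.
Year 5: 3,634 × $6 = $21,804. Book value $17,400.

$23,358; $36,000; $2,460; $30,624; $21,804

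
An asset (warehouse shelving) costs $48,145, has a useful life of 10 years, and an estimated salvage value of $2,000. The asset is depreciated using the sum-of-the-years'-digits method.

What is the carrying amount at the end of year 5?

$14,585

Depreciable base = $48,145 − $2,000 = $46,145.
Sum of the years' digits = 10+9+8+7+6+5+4+3+2+1 = 55.
Year 1: $46,145 × 10/55 = $8,390. Book value $39,755.
Year 2: $46,145 × 9/55 = $7,551. Book value $32,204.
Year 3: $46,145 × 8/55 = $6,712. Book value $25,492.
Year 4: $46,145 × 7/55 = $5,873. Book value $19,619.
Year 5: $46,145 × 6/55 = $5,034. Book value $14,585.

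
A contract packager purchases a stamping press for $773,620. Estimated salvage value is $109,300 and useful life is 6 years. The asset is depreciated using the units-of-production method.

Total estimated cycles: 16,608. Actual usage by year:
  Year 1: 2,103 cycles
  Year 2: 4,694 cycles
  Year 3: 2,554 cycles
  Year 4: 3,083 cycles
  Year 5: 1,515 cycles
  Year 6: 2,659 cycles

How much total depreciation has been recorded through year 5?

$557,960

Depreciable base = $773,620 − $109,300 = $664,320.
Rate = $664,320 / 16,608 cycles = $40 per cycle.
Year 1: 2,103 × $40 = $84,120. Book value $689,500.
Year 2: 4,694 × $40 = $187,760. Book value $501,740.
Year 3: 2,554 × $40 = $102,160. Book value $399,580.
Year 4: 3,083 × $40 = $123,320. Book value $276,260.
Year 5: 1,515 × $40 = $60,600. Book value $215,660.
Accumulated through year 5 = $773,620 − $215,660 = $557,960.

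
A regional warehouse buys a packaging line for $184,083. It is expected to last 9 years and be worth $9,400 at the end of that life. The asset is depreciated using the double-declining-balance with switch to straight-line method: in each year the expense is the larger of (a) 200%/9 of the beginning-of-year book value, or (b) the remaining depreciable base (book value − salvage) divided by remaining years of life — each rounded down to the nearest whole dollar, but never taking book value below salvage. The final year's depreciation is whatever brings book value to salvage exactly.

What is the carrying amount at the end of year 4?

Depreciable base = $184,083 − $9,400 = $174,683.
Year 1: DB = ⌊$184,083 × 200%/9⌋ = $40,907; SL = ⌊$174,683/9⌋ = $19,409 → take DB $40,907. Book value $143,176.
Year 2: DB = ⌊$143,176 × 200%/9⌋ = $31,816; SL = ⌊$133,776/8⌋ = $16,722 → take DB $31,816. Book value $111,360.
Year 3: DB = ⌊$111,360 × 200%/9⌋ = $24,746; SL = ⌊$101,960/7⌋ = $14,565 → take DB $24,746. Book value $86,614.
Year 4: DB = ⌊$86,614 × 200%/9⌋ = $19,247; SL = ⌊$77,214/6⌋ = $12,869 → take DB $19,247. Book value $67,367.

$67,367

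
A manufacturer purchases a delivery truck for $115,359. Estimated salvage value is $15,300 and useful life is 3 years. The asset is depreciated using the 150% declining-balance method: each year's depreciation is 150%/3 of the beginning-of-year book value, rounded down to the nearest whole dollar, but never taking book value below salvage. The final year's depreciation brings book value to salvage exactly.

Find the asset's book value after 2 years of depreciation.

Depreciable base = $115,359 − $15,300 = $100,059.
Year 1: ⌊$115,359 × 150%/3⌋ = $57,679. Book value $57,680.
Year 2: ⌊$57,680 × 150%/3⌋ = $28,840. Book value $28,840.

$28,840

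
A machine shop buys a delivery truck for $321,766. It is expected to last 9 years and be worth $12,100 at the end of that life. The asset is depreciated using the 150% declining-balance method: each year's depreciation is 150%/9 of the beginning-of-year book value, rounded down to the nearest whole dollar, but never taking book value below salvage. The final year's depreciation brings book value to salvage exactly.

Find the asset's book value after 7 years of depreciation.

Depreciable base = $321,766 − $12,100 = $309,666.
Year 1: ⌊$321,766 × 150%/9⌋ = $53,627. Book value $268,139.
Year 2: ⌊$268,139 × 150%/9⌋ = $44,689. Book value $223,450.
Year 3: ⌊$223,450 × 150%/9⌋ = $37,241. Book value $186,209.
Year 4: ⌊$186,209 × 150%/9⌋ = $31,034. Book value $155,175.
Year 5: ⌊$155,175 × 150%/9⌋ = $25,862. Book value $129,313.
Year 6: ⌊$129,313 × 150%/9⌋ = $21,552. Book value $107,761.
Year 7: ⌊$107,761 × 150%/9⌋ = $17,960. Book value $89,801.

$89,801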